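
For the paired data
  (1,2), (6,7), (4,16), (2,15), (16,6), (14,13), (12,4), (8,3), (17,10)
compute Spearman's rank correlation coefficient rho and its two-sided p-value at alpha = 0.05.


Step 1: Rank x and y separately (midranks; no ties here).
rank(x): 1->1, 6->4, 4->3, 2->2, 16->8, 14->7, 12->6, 8->5, 17->9
rank(y): 2->1, 7->5, 16->9, 15->8, 6->4, 13->7, 4->3, 3->2, 10->6
Step 2: d_i = R_x(i) - R_y(i); compute d_i^2.
  (1-1)^2=0, (4-5)^2=1, (3-9)^2=36, (2-8)^2=36, (8-4)^2=16, (7-7)^2=0, (6-3)^2=9, (5-2)^2=9, (9-6)^2=9
sum(d^2) = 116.
Step 3: rho = 1 - 6*116 / (9*(9^2 - 1)) = 1 - 696/720 = 0.033333.
Step 4: Under H0, t = rho * sqrt((n-2)/(1-rho^2)) = 0.0882 ~ t(7).
Step 5: Two-sided p-value from the t-distribution with 7 df = 0.932157.
Step 6: alpha = 0.05. fail to reject H0.

rho = 0.0333, p = 0.932157, fail to reject H0 at alpha = 0.05.


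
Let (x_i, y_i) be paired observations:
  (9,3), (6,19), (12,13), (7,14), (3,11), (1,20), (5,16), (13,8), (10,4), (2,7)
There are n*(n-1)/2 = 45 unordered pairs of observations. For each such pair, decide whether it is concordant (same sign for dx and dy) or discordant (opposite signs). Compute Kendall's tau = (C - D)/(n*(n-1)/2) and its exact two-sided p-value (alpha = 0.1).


Step 1: Enumerate the 45 unordered pairs (i,j) with i<j and classify each by sign(x_j-x_i) * sign(y_j-y_i).
  (1,2):dx=-3,dy=+16->D; (1,3):dx=+3,dy=+10->C; (1,4):dx=-2,dy=+11->D; (1,5):dx=-6,dy=+8->D
  (1,6):dx=-8,dy=+17->D; (1,7):dx=-4,dy=+13->D; (1,8):dx=+4,dy=+5->C; (1,9):dx=+1,dy=+1->C
  (1,10):dx=-7,dy=+4->D; (2,3):dx=+6,dy=-6->D; (2,4):dx=+1,dy=-5->D; (2,5):dx=-3,dy=-8->C
  (2,6):dx=-5,dy=+1->D; (2,7):dx=-1,dy=-3->C; (2,8):dx=+7,dy=-11->D; (2,9):dx=+4,dy=-15->D
  (2,10):dx=-4,dy=-12->C; (3,4):dx=-5,dy=+1->D; (3,5):dx=-9,dy=-2->C; (3,6):dx=-11,dy=+7->D
  (3,7):dx=-7,dy=+3->D; (3,8):dx=+1,dy=-5->D; (3,9):dx=-2,dy=-9->C; (3,10):dx=-10,dy=-6->C
  (4,5):dx=-4,dy=-3->C; (4,6):dx=-6,dy=+6->D; (4,7):dx=-2,dy=+2->D; (4,8):dx=+6,dy=-6->D
  (4,9):dx=+3,dy=-10->D; (4,10):dx=-5,dy=-7->C; (5,6):dx=-2,dy=+9->D; (5,7):dx=+2,dy=+5->C
  (5,8):dx=+10,dy=-3->D; (5,9):dx=+7,dy=-7->D; (5,10):dx=-1,dy=-4->C; (6,7):dx=+4,dy=-4->D
  (6,8):dx=+12,dy=-12->D; (6,9):dx=+9,dy=-16->D; (6,10):dx=+1,dy=-13->D; (7,8):dx=+8,dy=-8->D
  (7,9):dx=+5,dy=-12->D; (7,10):dx=-3,dy=-9->C; (8,9):dx=-3,dy=-4->C; (8,10):dx=-11,dy=-1->C
  (9,10):dx=-8,dy=+3->D
Step 2: C = 16, D = 29, total pairs = 45.
Step 3: tau = (C - D)/(n(n-1)/2) = (16 - 29)/45 = -0.288889.
Step 4: Exact two-sided p-value (enumerate n! = 3628800 permutations of y under H0): p = 0.291248.
Step 5: alpha = 0.1. fail to reject H0.

tau_b = -0.2889 (C=16, D=29), p = 0.291248, fail to reject H0.


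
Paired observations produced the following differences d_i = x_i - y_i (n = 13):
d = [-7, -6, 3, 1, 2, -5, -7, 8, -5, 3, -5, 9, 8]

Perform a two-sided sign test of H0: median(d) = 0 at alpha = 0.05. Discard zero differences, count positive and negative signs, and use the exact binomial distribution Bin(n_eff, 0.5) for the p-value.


Step 1: Discard zero differences. Original n = 13; n_eff = number of nonzero differences = 13.
Nonzero differences (with sign): -7, -6, +3, +1, +2, -5, -7, +8, -5, +3, -5, +9, +8
Step 2: Count signs: positive = 7, negative = 6.
Step 3: Under H0: P(positive) = 0.5, so the number of positives S ~ Bin(13, 0.5).
Step 4: Two-sided exact p-value = sum of Bin(13,0.5) probabilities at or below the observed probability = 1.000000.
Step 5: alpha = 0.05. fail to reject H0.

n_eff = 13, pos = 7, neg = 6, p = 1.000000, fail to reject H0.


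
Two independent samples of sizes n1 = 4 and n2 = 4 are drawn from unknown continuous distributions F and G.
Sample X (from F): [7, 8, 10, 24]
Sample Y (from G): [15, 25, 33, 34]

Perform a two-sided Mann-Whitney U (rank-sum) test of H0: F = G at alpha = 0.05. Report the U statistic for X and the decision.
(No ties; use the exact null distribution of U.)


Step 1: Combine and sort all 8 observations; assign midranks.
sorted (value, group): (7,X), (8,X), (10,X), (15,Y), (24,X), (25,Y), (33,Y), (34,Y)
ranks: 7->1, 8->2, 10->3, 15->4, 24->5, 25->6, 33->7, 34->8
Step 2: Rank sum for X: R1 = 1 + 2 + 3 + 5 = 11.
Step 3: U_X = R1 - n1(n1+1)/2 = 11 - 4*5/2 = 11 - 10 = 1.
       U_Y = n1*n2 - U_X = 16 - 1 = 15.
Step 4: No ties, so the exact null distribution of U (based on enumerating the C(8,4) = 70 equally likely rank assignments) gives the two-sided p-value.
Step 5: p-value = 0.057143; compare to alpha = 0.05. fail to reject H0.

U_X = 1, p = 0.057143, fail to reject H0 at alpha = 0.05.


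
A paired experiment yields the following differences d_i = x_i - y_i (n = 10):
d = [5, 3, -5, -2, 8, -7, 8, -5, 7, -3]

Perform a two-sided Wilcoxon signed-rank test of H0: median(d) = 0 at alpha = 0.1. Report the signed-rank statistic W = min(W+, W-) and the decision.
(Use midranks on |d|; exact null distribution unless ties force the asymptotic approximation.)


Step 1: Drop any zero differences (none here) and take |d_i|.
|d| = [5, 3, 5, 2, 8, 7, 8, 5, 7, 3]
Step 2: Midrank |d_i| (ties get averaged ranks).
ranks: |5|->5, |3|->2.5, |5|->5, |2|->1, |8|->9.5, |7|->7.5, |8|->9.5, |5|->5, |7|->7.5, |3|->2.5
Step 3: Attach original signs; sum ranks with positive sign and with negative sign.
W+ = 5 + 2.5 + 9.5 + 9.5 + 7.5 = 34
W- = 5 + 1 + 7.5 + 5 + 2.5 = 21
(Check: W+ + W- = 55 should equal n(n+1)/2 = 55.)
Step 4: Test statistic W = min(W+, W-) = 21.
Step 5: Ties in |d|, so use the tie-corrected normal approximation.
        E[W] = n(n+1)/4 = 10*11/4 = 27.5.
        Tie groups: |d|=3 (t=2), |d|=5 (t=3), |d|=7 (t=2), |d|=8 (t=2); sum(t^3 - t) = 42.
        Var[W] = n(n+1)(2n+1)/24 - sum(t^3-t)/48 = 2310/24 - 42/48 = 95.375.
        z = (W - E[W]) / sqrt(Var[W]) = (21 - 27.5) / 9.7660 = -0.6656.
        Two-sided p = 2*Phi(z) = 0.505684.
Step 6: alpha = 0.1. fail to reject H0.

W+ = 34, W- = 21, W = min = 21, p = 0.505684, fail to reject H0.


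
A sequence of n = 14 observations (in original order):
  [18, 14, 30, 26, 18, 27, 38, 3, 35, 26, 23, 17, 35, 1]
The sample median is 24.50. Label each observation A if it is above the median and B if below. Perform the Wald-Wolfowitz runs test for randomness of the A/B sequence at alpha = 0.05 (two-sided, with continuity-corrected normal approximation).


Step 1: Compute median = 24.50; label A = above, B = below.
Labels in order: BBAABAABAABBAB  (n_A = 7, n_B = 7)
Step 2: Count runs R = 9.
Step 3: Under H0 (random ordering), E[R] = 2*n_A*n_B/(n_A+n_B) + 1 = 2*7*7/14 + 1 = 8.0000.
        Var[R] = 2*n_A*n_B*(2*n_A*n_B - n_A - n_B) / ((n_A+n_B)^2 * (n_A+n_B-1)) = 8232/2548 = 3.2308.
        SD[R] = 1.7974.
Step 4: Continuity-corrected z = (R - 0.5 - E[R]) / SD[R] = (9 - 0.5 - 8.0000) / 1.7974 = 0.2782.
Step 5: Two-sided p-value via normal approximation = 2*(1 - Phi(|z|)) = 0.780879.
Step 6: alpha = 0.05. fail to reject H0.

R = 9, z = 0.2782, p = 0.780879, fail to reject H0.


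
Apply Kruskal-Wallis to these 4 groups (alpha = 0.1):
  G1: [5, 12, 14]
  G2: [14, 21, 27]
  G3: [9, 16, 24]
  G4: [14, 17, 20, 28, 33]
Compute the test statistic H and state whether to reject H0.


Step 1: Combine all N = 14 observations and assign midranks.
sorted (value, group, rank): (5,G1,1), (9,G3,2), (12,G1,3), (14,G1,5), (14,G2,5), (14,G4,5), (16,G3,7), (17,G4,8), (20,G4,9), (21,G2,10), (24,G3,11), (27,G2,12), (28,G4,13), (33,G4,14)
Step 2: Sum ranks within each group.
R_1 = 9 (n_1 = 3)
R_2 = 27 (n_2 = 3)
R_3 = 20 (n_3 = 3)
R_4 = 49 (n_4 = 5)
Step 3: H = 12/(N(N+1)) * sum(R_i^2/n_i) - 3(N+1)
     = 12/(14*15) * (9^2/3 + 27^2/3 + 20^2/3 + 49^2/5) - 3*15
     = 0.057143 * 883.533 - 45
     = 5.487619.
Step 4: Ties present; correction factor C = 1 - 24/(14^3 - 14) = 0.991209. Corrected H = 5.487619 / 0.991209 = 5.536290.
Step 5: Under H0, H ~ chi^2(3); p-value = 0.136484.
Step 6: alpha = 0.1. fail to reject H0.

H = 5.5363, df = 3, p = 0.136484, fail to reject H0.


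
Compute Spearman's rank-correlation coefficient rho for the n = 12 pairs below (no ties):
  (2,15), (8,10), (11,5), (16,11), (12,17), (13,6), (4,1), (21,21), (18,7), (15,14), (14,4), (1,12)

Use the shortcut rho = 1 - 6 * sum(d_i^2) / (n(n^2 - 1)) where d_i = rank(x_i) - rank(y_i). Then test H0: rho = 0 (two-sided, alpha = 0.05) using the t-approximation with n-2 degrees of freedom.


Step 1: Rank x and y separately (midranks; no ties here).
rank(x): 2->2, 8->4, 11->5, 16->10, 12->6, 13->7, 4->3, 21->12, 18->11, 15->9, 14->8, 1->1
rank(y): 15->10, 10->6, 5->3, 11->7, 17->11, 6->4, 1->1, 21->12, 7->5, 14->9, 4->2, 12->8
Step 2: d_i = R_x(i) - R_y(i); compute d_i^2.
  (2-10)^2=64, (4-6)^2=4, (5-3)^2=4, (10-7)^2=9, (6-11)^2=25, (7-4)^2=9, (3-1)^2=4, (12-12)^2=0, (11-5)^2=36, (9-9)^2=0, (8-2)^2=36, (1-8)^2=49
sum(d^2) = 240.
Step 3: rho = 1 - 6*240 / (12*(12^2 - 1)) = 1 - 1440/1716 = 0.160839.
Step 4: Under H0, t = rho * sqrt((n-2)/(1-rho^2)) = 0.5153 ~ t(10).
Step 5: Two-sided p-value from the t-distribution with 10 df = 0.617523.
Step 6: alpha = 0.05. fail to reject H0.

rho = 0.1608, p = 0.617523, fail to reject H0 at alpha = 0.05.


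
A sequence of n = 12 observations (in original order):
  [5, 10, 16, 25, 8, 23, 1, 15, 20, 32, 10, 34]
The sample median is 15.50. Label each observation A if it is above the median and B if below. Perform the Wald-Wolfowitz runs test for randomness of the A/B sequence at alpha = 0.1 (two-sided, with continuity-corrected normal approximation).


Step 1: Compute median = 15.50; label A = above, B = below.
Labels in order: BBAABABBAABA  (n_A = 6, n_B = 6)
Step 2: Count runs R = 8.
Step 3: Under H0 (random ordering), E[R] = 2*n_A*n_B/(n_A+n_B) + 1 = 2*6*6/12 + 1 = 7.0000.
        Var[R] = 2*n_A*n_B*(2*n_A*n_B - n_A - n_B) / ((n_A+n_B)^2 * (n_A+n_B-1)) = 4320/1584 = 2.7273.
        SD[R] = 1.6514.
Step 4: Continuity-corrected z = (R - 0.5 - E[R]) / SD[R] = (8 - 0.5 - 7.0000) / 1.6514 = 0.3028.
Step 5: Two-sided p-value via normal approximation = 2*(1 - Phi(|z|)) = 0.762069.
Step 6: alpha = 0.1. fail to reject H0.

R = 8, z = 0.3028, p = 0.762069, fail to reject H0.


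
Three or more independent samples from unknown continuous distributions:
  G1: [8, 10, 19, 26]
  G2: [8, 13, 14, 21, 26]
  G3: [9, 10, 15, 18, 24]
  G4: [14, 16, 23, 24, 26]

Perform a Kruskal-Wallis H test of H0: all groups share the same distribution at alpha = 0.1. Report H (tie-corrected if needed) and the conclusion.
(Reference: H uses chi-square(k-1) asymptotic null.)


Step 1: Combine all N = 19 observations and assign midranks.
sorted (value, group, rank): (8,G1,1.5), (8,G2,1.5), (9,G3,3), (10,G1,4.5), (10,G3,4.5), (13,G2,6), (14,G2,7.5), (14,G4,7.5), (15,G3,9), (16,G4,10), (18,G3,11), (19,G1,12), (21,G2,13), (23,G4,14), (24,G3,15.5), (24,G4,15.5), (26,G1,18), (26,G2,18), (26,G4,18)
Step 2: Sum ranks within each group.
R_1 = 36 (n_1 = 4)
R_2 = 46 (n_2 = 5)
R_3 = 43 (n_3 = 5)
R_4 = 65 (n_4 = 5)
Step 3: H = 12/(N(N+1)) * sum(R_i^2/n_i) - 3(N+1)
     = 12/(19*20) * (36^2/4 + 46^2/5 + 43^2/5 + 65^2/5) - 3*20
     = 0.031579 * 1962 - 60
     = 1.957895.
Step 4: Ties present; correction factor C = 1 - 48/(19^3 - 19) = 0.992982. Corrected H = 1.957895 / 0.992982 = 1.971731.
Step 5: Under H0, H ~ chi^2(3); p-value = 0.578295.
Step 6: alpha = 0.1. fail to reject H0.

H = 1.9717, df = 3, p = 0.578295, fail to reject H0.


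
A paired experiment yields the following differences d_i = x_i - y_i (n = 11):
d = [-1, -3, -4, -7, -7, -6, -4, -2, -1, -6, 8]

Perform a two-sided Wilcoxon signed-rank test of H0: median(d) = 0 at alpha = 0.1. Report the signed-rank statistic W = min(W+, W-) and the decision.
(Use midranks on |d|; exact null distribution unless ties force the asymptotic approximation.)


Step 1: Drop any zero differences (none here) and take |d_i|.
|d| = [1, 3, 4, 7, 7, 6, 4, 2, 1, 6, 8]
Step 2: Midrank |d_i| (ties get averaged ranks).
ranks: |1|->1.5, |3|->4, |4|->5.5, |7|->9.5, |7|->9.5, |6|->7.5, |4|->5.5, |2|->3, |1|->1.5, |6|->7.5, |8|->11
Step 3: Attach original signs; sum ranks with positive sign and with negative sign.
W+ = 11 = 11
W- = 1.5 + 4 + 5.5 + 9.5 + 9.5 + 7.5 + 5.5 + 3 + 1.5 + 7.5 = 55
(Check: W+ + W- = 66 should equal n(n+1)/2 = 66.)
Step 4: Test statistic W = min(W+, W-) = 11.
Step 5: Ties in |d|, so use the tie-corrected normal approximation.
        E[W] = n(n+1)/4 = 11*12/4 = 33.
        Tie groups: |d|=1 (t=2), |d|=4 (t=2), |d|=6 (t=2), |d|=7 (t=2); sum(t^3 - t) = 24.
        Var[W] = n(n+1)(2n+1)/24 - sum(t^3-t)/48 = 3036/24 - 24/48 = 126.
        z = (W - E[W]) / sqrt(Var[W]) = (11 - 33) / 11.2250 = -1.9599.
        Two-sided p = 2*Phi(z) = 0.050006.
Step 6: alpha = 0.1. reject H0.

W+ = 11, W- = 55, W = min = 11, p = 0.050006, reject H0.


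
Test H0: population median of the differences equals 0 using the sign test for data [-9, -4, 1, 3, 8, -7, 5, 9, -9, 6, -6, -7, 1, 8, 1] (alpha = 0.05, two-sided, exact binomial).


Step 1: Discard zero differences. Original n = 15; n_eff = number of nonzero differences = 15.
Nonzero differences (with sign): -9, -4, +1, +3, +8, -7, +5, +9, -9, +6, -6, -7, +1, +8, +1
Step 2: Count signs: positive = 9, negative = 6.
Step 3: Under H0: P(positive) = 0.5, so the number of positives S ~ Bin(15, 0.5).
Step 4: Two-sided exact p-value = sum of Bin(15,0.5) probabilities at or below the observed probability = 0.607239.
Step 5: alpha = 0.05. fail to reject H0.

n_eff = 15, pos = 9, neg = 6, p = 0.607239, fail to reject H0.


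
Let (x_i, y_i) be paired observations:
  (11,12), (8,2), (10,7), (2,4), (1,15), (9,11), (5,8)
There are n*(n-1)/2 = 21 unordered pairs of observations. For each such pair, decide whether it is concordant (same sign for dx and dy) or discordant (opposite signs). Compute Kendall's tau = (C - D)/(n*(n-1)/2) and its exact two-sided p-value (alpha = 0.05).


Step 1: Enumerate the 21 unordered pairs (i,j) with i<j and classify each by sign(x_j-x_i) * sign(y_j-y_i).
  (1,2):dx=-3,dy=-10->C; (1,3):dx=-1,dy=-5->C; (1,4):dx=-9,dy=-8->C; (1,5):dx=-10,dy=+3->D
  (1,6):dx=-2,dy=-1->C; (1,7):dx=-6,dy=-4->C; (2,3):dx=+2,dy=+5->C; (2,4):dx=-6,dy=+2->D
  (2,5):dx=-7,dy=+13->D; (2,6):dx=+1,dy=+9->C; (2,7):dx=-3,dy=+6->D; (3,4):dx=-8,dy=-3->C
  (3,5):dx=-9,dy=+8->D; (3,6):dx=-1,dy=+4->D; (3,7):dx=-5,dy=+1->D; (4,5):dx=-1,dy=+11->D
  (4,6):dx=+7,dy=+7->C; (4,7):dx=+3,dy=+4->C; (5,6):dx=+8,dy=-4->D; (5,7):dx=+4,dy=-7->D
  (6,7):dx=-4,dy=-3->C
Step 2: C = 11, D = 10, total pairs = 21.
Step 3: tau = (C - D)/(n(n-1)/2) = (11 - 10)/21 = 0.047619.
Step 4: Exact two-sided p-value (enumerate n! = 5040 permutations of y under H0): p = 1.000000.
Step 5: alpha = 0.05. fail to reject H0.

tau_b = 0.0476 (C=11, D=10), p = 1.000000, fail to reject H0.


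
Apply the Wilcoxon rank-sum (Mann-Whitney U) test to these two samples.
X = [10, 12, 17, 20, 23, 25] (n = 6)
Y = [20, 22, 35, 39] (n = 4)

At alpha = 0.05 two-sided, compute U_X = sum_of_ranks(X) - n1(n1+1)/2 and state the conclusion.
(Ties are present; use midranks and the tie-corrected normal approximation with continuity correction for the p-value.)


Step 1: Combine and sort all 10 observations; assign midranks.
sorted (value, group): (10,X), (12,X), (17,X), (20,X), (20,Y), (22,Y), (23,X), (25,X), (35,Y), (39,Y)
ranks: 10->1, 12->2, 17->3, 20->4.5, 20->4.5, 22->6, 23->7, 25->8, 35->9, 39->10
Step 2: Rank sum for X: R1 = 1 + 2 + 3 + 4.5 + 7 + 8 = 25.5.
Step 3: U_X = R1 - n1(n1+1)/2 = 25.5 - 6*7/2 = 25.5 - 21 = 4.5.
       U_Y = n1*n2 - U_X = 24 - 4.5 = 19.5.
Step 4: Ties are present, so use the tie-corrected normal approximation (with continuity correction) for the p-value.
Step 5: p-value = 0.134407; compare to alpha = 0.05. fail to reject H0.

U_X = 4.5, p = 0.134407, fail to reject H0 at alpha = 0.05.


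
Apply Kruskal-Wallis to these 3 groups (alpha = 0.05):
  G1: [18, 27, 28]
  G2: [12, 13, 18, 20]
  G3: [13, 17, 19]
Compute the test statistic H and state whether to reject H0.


Step 1: Combine all N = 10 observations and assign midranks.
sorted (value, group, rank): (12,G2,1), (13,G2,2.5), (13,G3,2.5), (17,G3,4), (18,G1,5.5), (18,G2,5.5), (19,G3,7), (20,G2,8), (27,G1,9), (28,G1,10)
Step 2: Sum ranks within each group.
R_1 = 24.5 (n_1 = 3)
R_2 = 17 (n_2 = 4)
R_3 = 13.5 (n_3 = 3)
Step 3: H = 12/(N(N+1)) * sum(R_i^2/n_i) - 3(N+1)
     = 12/(10*11) * (24.5^2/3 + 17^2/4 + 13.5^2/3) - 3*11
     = 0.109091 * 333.083 - 33
     = 3.336364.
Step 4: Ties present; correction factor C = 1 - 12/(10^3 - 10) = 0.987879. Corrected H = 3.336364 / 0.987879 = 3.377301.
Step 5: Under H0, H ~ chi^2(2); p-value = 0.184769.
Step 6: alpha = 0.05. fail to reject H0.

H = 3.3773, df = 2, p = 0.184769, fail to reject H0.


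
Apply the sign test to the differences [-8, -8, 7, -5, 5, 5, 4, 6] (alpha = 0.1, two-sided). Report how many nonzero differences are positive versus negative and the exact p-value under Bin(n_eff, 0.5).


Step 1: Discard zero differences. Original n = 8; n_eff = number of nonzero differences = 8.
Nonzero differences (with sign): -8, -8, +7, -5, +5, +5, +4, +6
Step 2: Count signs: positive = 5, negative = 3.
Step 3: Under H0: P(positive) = 0.5, so the number of positives S ~ Bin(8, 0.5).
Step 4: Two-sided exact p-value = sum of Bin(8,0.5) probabilities at or below the observed probability = 0.726562.
Step 5: alpha = 0.1. fail to reject H0.

n_eff = 8, pos = 5, neg = 3, p = 0.726562, fail to reject H0.


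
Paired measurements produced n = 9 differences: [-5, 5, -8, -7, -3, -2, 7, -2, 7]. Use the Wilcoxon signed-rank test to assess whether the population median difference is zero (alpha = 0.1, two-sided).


Step 1: Drop any zero differences (none here) and take |d_i|.
|d| = [5, 5, 8, 7, 3, 2, 7, 2, 7]
Step 2: Midrank |d_i| (ties get averaged ranks).
ranks: |5|->4.5, |5|->4.5, |8|->9, |7|->7, |3|->3, |2|->1.5, |7|->7, |2|->1.5, |7|->7
Step 3: Attach original signs; sum ranks with positive sign and with negative sign.
W+ = 4.5 + 7 + 7 = 18.5
W- = 4.5 + 9 + 7 + 3 + 1.5 + 1.5 = 26.5
(Check: W+ + W- = 45 should equal n(n+1)/2 = 45.)
Step 4: Test statistic W = min(W+, W-) = 18.5.
Step 5: Ties in |d|, so use the tie-corrected normal approximation.
        E[W] = n(n+1)/4 = 9*10/4 = 22.5.
        Tie groups: |d|=2 (t=2), |d|=5 (t=2), |d|=7 (t=3); sum(t^3 - t) = 36.
        Var[W] = n(n+1)(2n+1)/24 - sum(t^3-t)/48 = 1710/24 - 36/48 = 70.5.
        z = (W - E[W]) / sqrt(Var[W]) = (18.5 - 22.5) / 8.3964 = -0.4764.
        Two-sided p = 2*Phi(z) = 0.633794.
Step 6: alpha = 0.1. fail to reject H0.

W+ = 18.5, W- = 26.5, W = min = 18.5, p = 0.633794, fail to reject H0.


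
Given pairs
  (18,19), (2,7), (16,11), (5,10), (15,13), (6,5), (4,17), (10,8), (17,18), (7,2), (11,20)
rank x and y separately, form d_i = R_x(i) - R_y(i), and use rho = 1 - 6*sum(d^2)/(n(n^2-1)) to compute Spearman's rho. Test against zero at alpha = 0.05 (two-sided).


Step 1: Rank x and y separately (midranks; no ties here).
rank(x): 18->11, 2->1, 16->9, 5->3, 15->8, 6->4, 4->2, 10->6, 17->10, 7->5, 11->7
rank(y): 19->10, 7->3, 11->6, 10->5, 13->7, 5->2, 17->8, 8->4, 18->9, 2->1, 20->11
Step 2: d_i = R_x(i) - R_y(i); compute d_i^2.
  (11-10)^2=1, (1-3)^2=4, (9-6)^2=9, (3-5)^2=4, (8-7)^2=1, (4-2)^2=4, (2-8)^2=36, (6-4)^2=4, (10-9)^2=1, (5-1)^2=16, (7-11)^2=16
sum(d^2) = 96.
Step 3: rho = 1 - 6*96 / (11*(11^2 - 1)) = 1 - 576/1320 = 0.563636.
Step 4: Under H0, t = rho * sqrt((n-2)/(1-rho^2)) = 2.0470 ~ t(9).
Step 5: Two-sided p-value from the t-distribution with 9 df = 0.070952.
Step 6: alpha = 0.05. fail to reject H0.

rho = 0.5636, p = 0.070952, fail to reject H0 at alpha = 0.05.


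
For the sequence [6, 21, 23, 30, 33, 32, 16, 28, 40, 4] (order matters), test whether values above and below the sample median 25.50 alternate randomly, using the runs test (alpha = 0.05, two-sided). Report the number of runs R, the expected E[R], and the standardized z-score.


Step 1: Compute median = 25.50; label A = above, B = below.
Labels in order: BBBAAABAAB  (n_A = 5, n_B = 5)
Step 2: Count runs R = 5.
Step 3: Under H0 (random ordering), E[R] = 2*n_A*n_B/(n_A+n_B) + 1 = 2*5*5/10 + 1 = 6.0000.
        Var[R] = 2*n_A*n_B*(2*n_A*n_B - n_A - n_B) / ((n_A+n_B)^2 * (n_A+n_B-1)) = 2000/900 = 2.2222.
        SD[R] = 1.4907.
Step 4: Continuity-corrected z = (R + 0.5 - E[R]) / SD[R] = (5 + 0.5 - 6.0000) / 1.4907 = -0.3354.
Step 5: Two-sided p-value via normal approximation = 2*(1 - Phi(|z|)) = 0.737316.
Step 6: alpha = 0.05. fail to reject H0.

R = 5, z = -0.3354, p = 0.737316, fail to reject H0.


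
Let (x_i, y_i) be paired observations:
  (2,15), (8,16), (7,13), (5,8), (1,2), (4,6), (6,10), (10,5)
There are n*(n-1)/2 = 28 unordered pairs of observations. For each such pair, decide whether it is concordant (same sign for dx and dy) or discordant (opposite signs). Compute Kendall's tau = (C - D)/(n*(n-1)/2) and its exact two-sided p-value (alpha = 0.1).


Step 1: Enumerate the 28 unordered pairs (i,j) with i<j and classify each by sign(x_j-x_i) * sign(y_j-y_i).
  (1,2):dx=+6,dy=+1->C; (1,3):dx=+5,dy=-2->D; (1,4):dx=+3,dy=-7->D; (1,5):dx=-1,dy=-13->C
  (1,6):dx=+2,dy=-9->D; (1,7):dx=+4,dy=-5->D; (1,8):dx=+8,dy=-10->D; (2,3):dx=-1,dy=-3->C
  (2,4):dx=-3,dy=-8->C; (2,5):dx=-7,dy=-14->C; (2,6):dx=-4,dy=-10->C; (2,7):dx=-2,dy=-6->C
  (2,8):dx=+2,dy=-11->D; (3,4):dx=-2,dy=-5->C; (3,5):dx=-6,dy=-11->C; (3,6):dx=-3,dy=-7->C
  (3,7):dx=-1,dy=-3->C; (3,8):dx=+3,dy=-8->D; (4,5):dx=-4,dy=-6->C; (4,6):dx=-1,dy=-2->C
  (4,7):dx=+1,dy=+2->C; (4,8):dx=+5,dy=-3->D; (5,6):dx=+3,dy=+4->C; (5,7):dx=+5,dy=+8->C
  (5,8):dx=+9,dy=+3->C; (6,7):dx=+2,dy=+4->C; (6,8):dx=+6,dy=-1->D; (7,8):dx=+4,dy=-5->D
Step 2: C = 18, D = 10, total pairs = 28.
Step 3: tau = (C - D)/(n(n-1)/2) = (18 - 10)/28 = 0.285714.
Step 4: Exact two-sided p-value (enumerate n! = 40320 permutations of y under H0): p = 0.398760.
Step 5: alpha = 0.1. fail to reject H0.

tau_b = 0.2857 (C=18, D=10), p = 0.398760, fail to reject H0.


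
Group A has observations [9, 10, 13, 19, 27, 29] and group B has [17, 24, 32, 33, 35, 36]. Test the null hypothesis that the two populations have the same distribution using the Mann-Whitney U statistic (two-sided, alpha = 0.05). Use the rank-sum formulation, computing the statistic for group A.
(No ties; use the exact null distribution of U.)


Step 1: Combine and sort all 12 observations; assign midranks.
sorted (value, group): (9,X), (10,X), (13,X), (17,Y), (19,X), (24,Y), (27,X), (29,X), (32,Y), (33,Y), (35,Y), (36,Y)
ranks: 9->1, 10->2, 13->3, 17->4, 19->5, 24->6, 27->7, 29->8, 32->9, 33->10, 35->11, 36->12
Step 2: Rank sum for X: R1 = 1 + 2 + 3 + 5 + 7 + 8 = 26.
Step 3: U_X = R1 - n1(n1+1)/2 = 26 - 6*7/2 = 26 - 21 = 5.
       U_Y = n1*n2 - U_X = 36 - 5 = 31.
Step 4: No ties, so the exact null distribution of U (based on enumerating the C(12,6) = 924 equally likely rank assignments) gives the two-sided p-value.
Step 5: p-value = 0.041126; compare to alpha = 0.05. reject H0.

U_X = 5, p = 0.041126, reject H0 at alpha = 0.05.


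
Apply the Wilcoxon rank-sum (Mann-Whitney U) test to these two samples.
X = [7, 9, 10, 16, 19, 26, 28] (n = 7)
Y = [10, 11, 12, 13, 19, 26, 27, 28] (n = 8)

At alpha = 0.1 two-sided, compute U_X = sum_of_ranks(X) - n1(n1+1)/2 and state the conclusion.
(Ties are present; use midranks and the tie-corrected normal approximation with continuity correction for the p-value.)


Step 1: Combine and sort all 15 observations; assign midranks.
sorted (value, group): (7,X), (9,X), (10,X), (10,Y), (11,Y), (12,Y), (13,Y), (16,X), (19,X), (19,Y), (26,X), (26,Y), (27,Y), (28,X), (28,Y)
ranks: 7->1, 9->2, 10->3.5, 10->3.5, 11->5, 12->6, 13->7, 16->8, 19->9.5, 19->9.5, 26->11.5, 26->11.5, 27->13, 28->14.5, 28->14.5
Step 2: Rank sum for X: R1 = 1 + 2 + 3.5 + 8 + 9.5 + 11.5 + 14.5 = 50.
Step 3: U_X = R1 - n1(n1+1)/2 = 50 - 7*8/2 = 50 - 28 = 22.
       U_Y = n1*n2 - U_X = 56 - 22 = 34.
Step 4: Ties are present, so use the tie-corrected normal approximation (with continuity correction) for the p-value.
Step 5: p-value = 0.522962; compare to alpha = 0.1. fail to reject H0.

U_X = 22, p = 0.522962, fail to reject H0 at alpha = 0.1.


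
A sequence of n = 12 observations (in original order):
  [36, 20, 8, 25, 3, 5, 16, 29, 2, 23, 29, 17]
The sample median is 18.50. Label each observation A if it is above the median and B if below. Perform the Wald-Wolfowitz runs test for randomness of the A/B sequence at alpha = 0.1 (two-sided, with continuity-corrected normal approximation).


Step 1: Compute median = 18.50; label A = above, B = below.
Labels in order: AABABBBABAAB  (n_A = 6, n_B = 6)
Step 2: Count runs R = 8.
Step 3: Under H0 (random ordering), E[R] = 2*n_A*n_B/(n_A+n_B) + 1 = 2*6*6/12 + 1 = 7.0000.
        Var[R] = 2*n_A*n_B*(2*n_A*n_B - n_A - n_B) / ((n_A+n_B)^2 * (n_A+n_B-1)) = 4320/1584 = 2.7273.
        SD[R] = 1.6514.
Step 4: Continuity-corrected z = (R - 0.5 - E[R]) / SD[R] = (8 - 0.5 - 7.0000) / 1.6514 = 0.3028.
Step 5: Two-sided p-value via normal approximation = 2*(1 - Phi(|z|)) = 0.762069.
Step 6: alpha = 0.1. fail to reject H0.

R = 8, z = 0.3028, p = 0.762069, fail to reject H0.


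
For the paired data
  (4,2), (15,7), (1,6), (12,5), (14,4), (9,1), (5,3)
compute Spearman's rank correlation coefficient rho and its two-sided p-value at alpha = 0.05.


Step 1: Rank x and y separately (midranks; no ties here).
rank(x): 4->2, 15->7, 1->1, 12->5, 14->6, 9->4, 5->3
rank(y): 2->2, 7->7, 6->6, 5->5, 4->4, 1->1, 3->3
Step 2: d_i = R_x(i) - R_y(i); compute d_i^2.
  (2-2)^2=0, (7-7)^2=0, (1-6)^2=25, (5-5)^2=0, (6-4)^2=4, (4-1)^2=9, (3-3)^2=0
sum(d^2) = 38.
Step 3: rho = 1 - 6*38 / (7*(7^2 - 1)) = 1 - 228/336 = 0.321429.
Step 4: Under H0, t = rho * sqrt((n-2)/(1-rho^2)) = 0.7590 ~ t(5).
Step 5: Two-sided p-value from the t-distribution with 5 df = 0.482072.
Step 6: alpha = 0.05. fail to reject H0.

rho = 0.3214, p = 0.482072, fail to reject H0 at alpha = 0.05.


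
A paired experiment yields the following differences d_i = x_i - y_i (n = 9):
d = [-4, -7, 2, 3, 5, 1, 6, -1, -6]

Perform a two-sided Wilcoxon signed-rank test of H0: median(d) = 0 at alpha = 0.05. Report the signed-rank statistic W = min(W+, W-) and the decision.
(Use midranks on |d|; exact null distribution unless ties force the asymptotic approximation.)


Step 1: Drop any zero differences (none here) and take |d_i|.
|d| = [4, 7, 2, 3, 5, 1, 6, 1, 6]
Step 2: Midrank |d_i| (ties get averaged ranks).
ranks: |4|->5, |7|->9, |2|->3, |3|->4, |5|->6, |1|->1.5, |6|->7.5, |1|->1.5, |6|->7.5
Step 3: Attach original signs; sum ranks with positive sign and with negative sign.
W+ = 3 + 4 + 6 + 1.5 + 7.5 = 22
W- = 5 + 9 + 1.5 + 7.5 = 23
(Check: W+ + W- = 45 should equal n(n+1)/2 = 45.)
Step 4: Test statistic W = min(W+, W-) = 22.
Step 5: Ties in |d|, so use the tie-corrected normal approximation.
        E[W] = n(n+1)/4 = 9*10/4 = 22.5.
        Tie groups: |d|=1 (t=2), |d|=6 (t=2); sum(t^3 - t) = 12.
        Var[W] = n(n+1)(2n+1)/24 - sum(t^3-t)/48 = 1710/24 - 12/48 = 71.
        z = (W - E[W]) / sqrt(Var[W]) = (22 - 22.5) / 8.4261 = -0.0593.
        Two-sided p = 2*Phi(z) = 0.952682.
Step 6: alpha = 0.05. fail to reject H0.

W+ = 22, W- = 23, W = min = 22, p = 0.952682, fail to reject H0.


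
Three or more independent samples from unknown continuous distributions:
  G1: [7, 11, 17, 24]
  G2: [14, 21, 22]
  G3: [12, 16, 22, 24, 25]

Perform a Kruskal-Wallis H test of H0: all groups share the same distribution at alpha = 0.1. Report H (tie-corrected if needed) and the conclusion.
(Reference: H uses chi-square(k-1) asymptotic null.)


Step 1: Combine all N = 12 observations and assign midranks.
sorted (value, group, rank): (7,G1,1), (11,G1,2), (12,G3,3), (14,G2,4), (16,G3,5), (17,G1,6), (21,G2,7), (22,G2,8.5), (22,G3,8.5), (24,G1,10.5), (24,G3,10.5), (25,G3,12)
Step 2: Sum ranks within each group.
R_1 = 19.5 (n_1 = 4)
R_2 = 19.5 (n_2 = 3)
R_3 = 39 (n_3 = 5)
Step 3: H = 12/(N(N+1)) * sum(R_i^2/n_i) - 3(N+1)
     = 12/(12*13) * (19.5^2/4 + 19.5^2/3 + 39^2/5) - 3*13
     = 0.076923 * 526.013 - 39
     = 1.462500.
Step 4: Ties present; correction factor C = 1 - 12/(12^3 - 12) = 0.993007. Corrected H = 1.462500 / 0.993007 = 1.472799.
Step 5: Under H0, H ~ chi^2(2); p-value = 0.478835.
Step 6: alpha = 0.1. fail to reject H0.

H = 1.4728, df = 2, p = 0.478835, fail to reject H0.


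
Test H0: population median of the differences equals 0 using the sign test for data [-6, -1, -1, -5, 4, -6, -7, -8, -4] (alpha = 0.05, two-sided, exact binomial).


Step 1: Discard zero differences. Original n = 9; n_eff = number of nonzero differences = 9.
Nonzero differences (with sign): -6, -1, -1, -5, +4, -6, -7, -8, -4
Step 2: Count signs: positive = 1, negative = 8.
Step 3: Under H0: P(positive) = 0.5, so the number of positives S ~ Bin(9, 0.5).
Step 4: Two-sided exact p-value = sum of Bin(9,0.5) probabilities at or below the observed probability = 0.039062.
Step 5: alpha = 0.05. reject H0.

n_eff = 9, pos = 1, neg = 8, p = 0.039062, reject H0.


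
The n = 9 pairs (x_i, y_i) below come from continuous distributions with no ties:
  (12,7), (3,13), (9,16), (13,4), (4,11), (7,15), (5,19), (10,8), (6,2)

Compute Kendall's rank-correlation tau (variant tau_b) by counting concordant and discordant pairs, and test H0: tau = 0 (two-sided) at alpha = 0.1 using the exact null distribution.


Step 1: Enumerate the 36 unordered pairs (i,j) with i<j and classify each by sign(x_j-x_i) * sign(y_j-y_i).
  (1,2):dx=-9,dy=+6->D; (1,3):dx=-3,dy=+9->D; (1,4):dx=+1,dy=-3->D; (1,5):dx=-8,dy=+4->D
  (1,6):dx=-5,dy=+8->D; (1,7):dx=-7,dy=+12->D; (1,8):dx=-2,dy=+1->D; (1,9):dx=-6,dy=-5->C
  (2,3):dx=+6,dy=+3->C; (2,4):dx=+10,dy=-9->D; (2,5):dx=+1,dy=-2->D; (2,6):dx=+4,dy=+2->C
  (2,7):dx=+2,dy=+6->C; (2,8):dx=+7,dy=-5->D; (2,9):dx=+3,dy=-11->D; (3,4):dx=+4,dy=-12->D
  (3,5):dx=-5,dy=-5->C; (3,6):dx=-2,dy=-1->C; (3,7):dx=-4,dy=+3->D; (3,8):dx=+1,dy=-8->D
  (3,9):dx=-3,dy=-14->C; (4,5):dx=-9,dy=+7->D; (4,6):dx=-6,dy=+11->D; (4,7):dx=-8,dy=+15->D
  (4,8):dx=-3,dy=+4->D; (4,9):dx=-7,dy=-2->C; (5,6):dx=+3,dy=+4->C; (5,7):dx=+1,dy=+8->C
  (5,8):dx=+6,dy=-3->D; (5,9):dx=+2,dy=-9->D; (6,7):dx=-2,dy=+4->D; (6,8):dx=+3,dy=-7->D
  (6,9):dx=-1,dy=-13->C; (7,8):dx=+5,dy=-11->D; (7,9):dx=+1,dy=-17->D; (8,9):dx=-4,dy=-6->C
Step 2: C = 12, D = 24, total pairs = 36.
Step 3: tau = (C - D)/(n(n-1)/2) = (12 - 24)/36 = -0.333333.
Step 4: Exact two-sided p-value (enumerate n! = 362880 permutations of y under H0): p = 0.259518.
Step 5: alpha = 0.1. fail to reject H0.

tau_b = -0.3333 (C=12, D=24), p = 0.259518, fail to reject H0.


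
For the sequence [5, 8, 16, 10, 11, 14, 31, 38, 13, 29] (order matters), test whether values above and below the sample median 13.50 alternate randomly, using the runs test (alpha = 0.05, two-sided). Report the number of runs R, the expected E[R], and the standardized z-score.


Step 1: Compute median = 13.50; label A = above, B = below.
Labels in order: BBABBAAABA  (n_A = 5, n_B = 5)
Step 2: Count runs R = 6.
Step 3: Under H0 (random ordering), E[R] = 2*n_A*n_B/(n_A+n_B) + 1 = 2*5*5/10 + 1 = 6.0000.
        Var[R] = 2*n_A*n_B*(2*n_A*n_B - n_A - n_B) / ((n_A+n_B)^2 * (n_A+n_B-1)) = 2000/900 = 2.2222.
        SD[R] = 1.4907.
Step 4: R = E[R], so z = 0 with no continuity correction.
Step 5: Two-sided p-value via normal approximation = 2*(1 - Phi(|z|)) = 1.000000.
Step 6: alpha = 0.05. fail to reject H0.

R = 6, z = 0.0000, p = 1.000000, fail to reject H0.


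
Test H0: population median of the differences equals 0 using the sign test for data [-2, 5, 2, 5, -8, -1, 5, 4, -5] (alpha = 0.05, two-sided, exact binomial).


Step 1: Discard zero differences. Original n = 9; n_eff = number of nonzero differences = 9.
Nonzero differences (with sign): -2, +5, +2, +5, -8, -1, +5, +4, -5
Step 2: Count signs: positive = 5, negative = 4.
Step 3: Under H0: P(positive) = 0.5, so the number of positives S ~ Bin(9, 0.5).
Step 4: Two-sided exact p-value = sum of Bin(9,0.5) probabilities at or below the observed probability = 1.000000.
Step 5: alpha = 0.05. fail to reject H0.

n_eff = 9, pos = 5, neg = 4, p = 1.000000, fail to reject H0.


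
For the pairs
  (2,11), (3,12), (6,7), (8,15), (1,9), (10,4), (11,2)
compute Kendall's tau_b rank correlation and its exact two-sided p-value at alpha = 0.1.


Step 1: Enumerate the 21 unordered pairs (i,j) with i<j and classify each by sign(x_j-x_i) * sign(y_j-y_i).
  (1,2):dx=+1,dy=+1->C; (1,3):dx=+4,dy=-4->D; (1,4):dx=+6,dy=+4->C; (1,5):dx=-1,dy=-2->C
  (1,6):dx=+8,dy=-7->D; (1,7):dx=+9,dy=-9->D; (2,3):dx=+3,dy=-5->D; (2,4):dx=+5,dy=+3->C
  (2,5):dx=-2,dy=-3->C; (2,6):dx=+7,dy=-8->D; (2,7):dx=+8,dy=-10->D; (3,4):dx=+2,dy=+8->C
  (3,5):dx=-5,dy=+2->D; (3,6):dx=+4,dy=-3->D; (3,7):dx=+5,dy=-5->D; (4,5):dx=-7,dy=-6->C
  (4,6):dx=+2,dy=-11->D; (4,7):dx=+3,dy=-13->D; (5,6):dx=+9,dy=-5->D; (5,7):dx=+10,dy=-7->D
  (6,7):dx=+1,dy=-2->D
Step 2: C = 7, D = 14, total pairs = 21.
Step 3: tau = (C - D)/(n(n-1)/2) = (7 - 14)/21 = -0.333333.
Step 4: Exact two-sided p-value (enumerate n! = 5040 permutations of y under H0): p = 0.381349.
Step 5: alpha = 0.1. fail to reject H0.

tau_b = -0.3333 (C=7, D=14), p = 0.381349, fail to reject H0.


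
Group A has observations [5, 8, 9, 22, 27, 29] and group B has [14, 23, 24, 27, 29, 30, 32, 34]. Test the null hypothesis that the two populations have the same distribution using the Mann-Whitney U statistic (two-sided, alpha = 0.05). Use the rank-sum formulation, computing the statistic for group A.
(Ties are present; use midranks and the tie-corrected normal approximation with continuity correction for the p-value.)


Step 1: Combine and sort all 14 observations; assign midranks.
sorted (value, group): (5,X), (8,X), (9,X), (14,Y), (22,X), (23,Y), (24,Y), (27,X), (27,Y), (29,X), (29,Y), (30,Y), (32,Y), (34,Y)
ranks: 5->1, 8->2, 9->3, 14->4, 22->5, 23->6, 24->7, 27->8.5, 27->8.5, 29->10.5, 29->10.5, 30->12, 32->13, 34->14
Step 2: Rank sum for X: R1 = 1 + 2 + 3 + 5 + 8.5 + 10.5 = 30.
Step 3: U_X = R1 - n1(n1+1)/2 = 30 - 6*7/2 = 30 - 21 = 9.
       U_Y = n1*n2 - U_X = 48 - 9 = 39.
Step 4: Ties are present, so use the tie-corrected normal approximation (with continuity correction) for the p-value.
Step 5: p-value = 0.060646; compare to alpha = 0.05. fail to reject H0.

U_X = 9, p = 0.060646, fail to reject H0 at alpha = 0.05.


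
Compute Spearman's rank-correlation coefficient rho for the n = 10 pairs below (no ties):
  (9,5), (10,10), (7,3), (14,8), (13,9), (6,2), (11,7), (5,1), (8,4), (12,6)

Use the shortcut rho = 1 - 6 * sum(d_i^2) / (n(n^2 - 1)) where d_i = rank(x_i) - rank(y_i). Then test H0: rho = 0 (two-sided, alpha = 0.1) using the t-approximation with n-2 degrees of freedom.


Step 1: Rank x and y separately (midranks; no ties here).
rank(x): 9->5, 10->6, 7->3, 14->10, 13->9, 6->2, 11->7, 5->1, 8->4, 12->8
rank(y): 5->5, 10->10, 3->3, 8->8, 9->9, 2->2, 7->7, 1->1, 4->4, 6->6
Step 2: d_i = R_x(i) - R_y(i); compute d_i^2.
  (5-5)^2=0, (6-10)^2=16, (3-3)^2=0, (10-8)^2=4, (9-9)^2=0, (2-2)^2=0, (7-7)^2=0, (1-1)^2=0, (4-4)^2=0, (8-6)^2=4
sum(d^2) = 24.
Step 3: rho = 1 - 6*24 / (10*(10^2 - 1)) = 1 - 144/990 = 0.854545.
Step 4: Under H0, t = rho * sqrt((n-2)/(1-rho^2)) = 4.6537 ~ t(8).
Step 5: Two-sided p-value from the t-distribution with 8 df = 0.001637.
Step 6: alpha = 0.1. reject H0.

rho = 0.8545, p = 0.001637, reject H0 at alpha = 0.1.


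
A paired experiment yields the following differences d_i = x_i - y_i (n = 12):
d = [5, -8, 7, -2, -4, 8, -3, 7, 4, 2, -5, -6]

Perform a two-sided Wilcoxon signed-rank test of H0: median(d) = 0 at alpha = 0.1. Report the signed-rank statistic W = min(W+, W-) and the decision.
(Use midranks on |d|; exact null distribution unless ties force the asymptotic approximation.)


Step 1: Drop any zero differences (none here) and take |d_i|.
|d| = [5, 8, 7, 2, 4, 8, 3, 7, 4, 2, 5, 6]
Step 2: Midrank |d_i| (ties get averaged ranks).
ranks: |5|->6.5, |8|->11.5, |7|->9.5, |2|->1.5, |4|->4.5, |8|->11.5, |3|->3, |7|->9.5, |4|->4.5, |2|->1.5, |5|->6.5, |6|->8
Step 3: Attach original signs; sum ranks with positive sign and with negative sign.
W+ = 6.5 + 9.5 + 11.5 + 9.5 + 4.5 + 1.5 = 43
W- = 11.5 + 1.5 + 4.5 + 3 + 6.5 + 8 = 35
(Check: W+ + W- = 78 should equal n(n+1)/2 = 78.)
Step 4: Test statistic W = min(W+, W-) = 35.
Step 5: Ties in |d|, so use the tie-corrected normal approximation.
        E[W] = n(n+1)/4 = 12*13/4 = 39.
        Tie groups: |d|=2 (t=2), |d|=4 (t=2), |d|=5 (t=2), |d|=7 (t=2), |d|=8 (t=2); sum(t^3 - t) = 30.
        Var[W] = n(n+1)(2n+1)/24 - sum(t^3-t)/48 = 3900/24 - 30/48 = 161.875.
        z = (W - E[W]) / sqrt(Var[W]) = (35 - 39) / 12.7230 = -0.3144.
        Two-sided p = 2*Phi(z) = 0.753224.
Step 6: alpha = 0.1. fail to reject H0.

W+ = 43, W- = 35, W = min = 35, p = 0.753224, fail to reject H0.


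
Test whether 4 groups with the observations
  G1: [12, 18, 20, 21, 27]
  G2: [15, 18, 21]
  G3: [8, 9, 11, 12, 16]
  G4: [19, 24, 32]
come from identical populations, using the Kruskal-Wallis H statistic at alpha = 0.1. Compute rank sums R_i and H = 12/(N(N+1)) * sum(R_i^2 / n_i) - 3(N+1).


Step 1: Combine all N = 16 observations and assign midranks.
sorted (value, group, rank): (8,G3,1), (9,G3,2), (11,G3,3), (12,G1,4.5), (12,G3,4.5), (15,G2,6), (16,G3,7), (18,G1,8.5), (18,G2,8.5), (19,G4,10), (20,G1,11), (21,G1,12.5), (21,G2,12.5), (24,G4,14), (27,G1,15), (32,G4,16)
Step 2: Sum ranks within each group.
R_1 = 51.5 (n_1 = 5)
R_2 = 27 (n_2 = 3)
R_3 = 17.5 (n_3 = 5)
R_4 = 40 (n_4 = 3)
Step 3: H = 12/(N(N+1)) * sum(R_i^2/n_i) - 3(N+1)
     = 12/(16*17) * (51.5^2/5 + 27^2/3 + 17.5^2/5 + 40^2/3) - 3*17
     = 0.044118 * 1368.03 - 51
     = 9.354412.
Step 4: Ties present; correction factor C = 1 - 18/(16^3 - 16) = 0.995588. Corrected H = 9.354412 / 0.995588 = 9.395864.
Step 5: Under H0, H ~ chi^2(3); p-value = 0.024465.
Step 6: alpha = 0.1. reject H0.

H = 9.3959, df = 3, p = 0.024465, reject H0.


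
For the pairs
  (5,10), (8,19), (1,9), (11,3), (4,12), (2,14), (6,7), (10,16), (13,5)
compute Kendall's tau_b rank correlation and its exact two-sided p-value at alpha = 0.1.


Step 1: Enumerate the 36 unordered pairs (i,j) with i<j and classify each by sign(x_j-x_i) * sign(y_j-y_i).
  (1,2):dx=+3,dy=+9->C; (1,3):dx=-4,dy=-1->C; (1,4):dx=+6,dy=-7->D; (1,5):dx=-1,dy=+2->D
  (1,6):dx=-3,dy=+4->D; (1,7):dx=+1,dy=-3->D; (1,8):dx=+5,dy=+6->C; (1,9):dx=+8,dy=-5->D
  (2,3):dx=-7,dy=-10->C; (2,4):dx=+3,dy=-16->D; (2,5):dx=-4,dy=-7->C; (2,6):dx=-6,dy=-5->C
  (2,7):dx=-2,dy=-12->C; (2,8):dx=+2,dy=-3->D; (2,9):dx=+5,dy=-14->D; (3,4):dx=+10,dy=-6->D
  (3,5):dx=+3,dy=+3->C; (3,6):dx=+1,dy=+5->C; (3,7):dx=+5,dy=-2->D; (3,8):dx=+9,dy=+7->C
  (3,9):dx=+12,dy=-4->D; (4,5):dx=-7,dy=+9->D; (4,6):dx=-9,dy=+11->D; (4,7):dx=-5,dy=+4->D
  (4,8):dx=-1,dy=+13->D; (4,9):dx=+2,dy=+2->C; (5,6):dx=-2,dy=+2->D; (5,7):dx=+2,dy=-5->D
  (5,8):dx=+6,dy=+4->C; (5,9):dx=+9,dy=-7->D; (6,7):dx=+4,dy=-7->D; (6,8):dx=+8,dy=+2->C
  (6,9):dx=+11,dy=-9->D; (7,8):dx=+4,dy=+9->C; (7,9):dx=+7,dy=-2->D; (8,9):dx=+3,dy=-11->D
Step 2: C = 14, D = 22, total pairs = 36.
Step 3: tau = (C - D)/(n(n-1)/2) = (14 - 22)/36 = -0.222222.
Step 4: Exact two-sided p-value (enumerate n! = 362880 permutations of y under H0): p = 0.476709.
Step 5: alpha = 0.1. fail to reject H0.

tau_b = -0.2222 (C=14, D=22), p = 0.476709, fail to reject H0.


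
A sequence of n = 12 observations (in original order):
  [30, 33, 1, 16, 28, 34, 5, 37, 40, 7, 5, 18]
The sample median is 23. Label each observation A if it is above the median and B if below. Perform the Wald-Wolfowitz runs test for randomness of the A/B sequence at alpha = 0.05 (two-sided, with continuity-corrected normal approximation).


Step 1: Compute median = 23; label A = above, B = below.
Labels in order: AABBAABAABBB  (n_A = 6, n_B = 6)
Step 2: Count runs R = 6.
Step 3: Under H0 (random ordering), E[R] = 2*n_A*n_B/(n_A+n_B) + 1 = 2*6*6/12 + 1 = 7.0000.
        Var[R] = 2*n_A*n_B*(2*n_A*n_B - n_A - n_B) / ((n_A+n_B)^2 * (n_A+n_B-1)) = 4320/1584 = 2.7273.
        SD[R] = 1.6514.
Step 4: Continuity-corrected z = (R + 0.5 - E[R]) / SD[R] = (6 + 0.5 - 7.0000) / 1.6514 = -0.3028.
Step 5: Two-sided p-value via normal approximation = 2*(1 - Phi(|z|)) = 0.762069.
Step 6: alpha = 0.05. fail to reject H0.

R = 6, z = -0.3028, p = 0.762069, fail to reject H0.


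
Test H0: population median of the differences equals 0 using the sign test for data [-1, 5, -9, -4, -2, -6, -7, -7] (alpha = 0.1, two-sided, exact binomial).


Step 1: Discard zero differences. Original n = 8; n_eff = number of nonzero differences = 8.
Nonzero differences (with sign): -1, +5, -9, -4, -2, -6, -7, -7
Step 2: Count signs: positive = 1, negative = 7.
Step 3: Under H0: P(positive) = 0.5, so the number of positives S ~ Bin(8, 0.5).
Step 4: Two-sided exact p-value = sum of Bin(8,0.5) probabilities at or below the observed probability = 0.070312.
Step 5: alpha = 0.1. reject H0.

n_eff = 8, pos = 1, neg = 7, p = 0.070312, reject H0.
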